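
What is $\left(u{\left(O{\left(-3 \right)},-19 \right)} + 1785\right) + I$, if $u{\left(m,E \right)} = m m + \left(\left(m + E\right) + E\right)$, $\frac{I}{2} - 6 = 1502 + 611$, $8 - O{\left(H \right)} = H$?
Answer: $6117$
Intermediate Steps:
$O{\left(H \right)} = 8 - H$
$I = 4238$ ($I = 12 + 2 \left(1502 + 611\right) = 12 + 2 \cdot 2113 = 12 + 4226 = 4238$)
$u{\left(m,E \right)} = m + m^{2} + 2 E$ ($u{\left(m,E \right)} = m^{2} + \left(\left(E + m\right) + E\right) = m^{2} + \left(m + 2 E\right) = m + m^{2} + 2 E$)
$\left(u{\left(O{\left(-3 \right)},-19 \right)} + 1785\right) + I = \left(\left(\left(8 - -3\right) + \left(8 - -3\right)^{2} + 2 \left(-19\right)\right) + 1785\right) + 4238 = \left(\left(\left(8 + 3\right) + \left(8 + 3\right)^{2} - 38\right) + 1785\right) + 4238 = \left(\left(11 + 11^{2} - 38\right) + 1785\right) + 4238 = \left(\left(11 + 121 - 38\right) + 1785\right) + 4238 = \left(94 + 1785\right) + 4238 = 1879 + 4238 = 6117$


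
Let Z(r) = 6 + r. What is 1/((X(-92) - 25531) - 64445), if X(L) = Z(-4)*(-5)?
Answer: -1/89986 ≈ -1.1113e-5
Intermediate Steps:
X(L) = -10 (X(L) = (6 - 4)*(-5) = 2*(-5) = -10)
1/((X(-92) - 25531) - 64445) = 1/((-10 - 25531) - 64445) = 1/(-25541 - 64445) = 1/(-89986) = -1/89986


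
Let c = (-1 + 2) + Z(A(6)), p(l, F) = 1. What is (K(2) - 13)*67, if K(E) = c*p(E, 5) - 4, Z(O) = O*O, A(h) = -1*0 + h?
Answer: 1340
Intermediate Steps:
A(h) = h (A(h) = 0 + h = h)
Z(O) = O**2
c = 37 (c = (-1 + 2) + 6**2 = 1 + 36 = 37)
K(E) = 33 (K(E) = 37*1 - 4 = 37 - 4 = 33)
(K(2) - 13)*67 = (33 - 13)*67 = 20*67 = 1340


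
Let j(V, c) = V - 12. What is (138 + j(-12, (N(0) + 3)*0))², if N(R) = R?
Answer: 12996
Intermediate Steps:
j(V, c) = -12 + V
(138 + j(-12, (N(0) + 3)*0))² = (138 + (-12 - 12))² = (138 - 24)² = 114² = 12996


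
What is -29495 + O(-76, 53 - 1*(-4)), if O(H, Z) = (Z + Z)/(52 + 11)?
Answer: -619357/21 ≈ -29493.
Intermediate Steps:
O(H, Z) = 2*Z/63 (O(H, Z) = (2*Z)/63 = (2*Z)*(1/63) = 2*Z/63)
-29495 + O(-76, 53 - 1*(-4)) = -29495 + 2*(53 - 1*(-4))/63 = -29495 + 2*(53 + 4)/63 = -29495 + (2/63)*57 = -29495 + 38/21 = -619357/21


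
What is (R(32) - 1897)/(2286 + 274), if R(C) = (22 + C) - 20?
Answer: -1863/2560 ≈ -0.72773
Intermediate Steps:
R(C) = 2 + C
(R(32) - 1897)/(2286 + 274) = ((2 + 32) - 1897)/(2286 + 274) = (34 - 1897)/2560 = -1863*1/2560 = -1863/2560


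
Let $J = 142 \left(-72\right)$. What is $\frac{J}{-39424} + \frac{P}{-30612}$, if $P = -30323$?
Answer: $\frac{23569235}{18856992} \approx 1.2499$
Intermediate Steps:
$J = -10224$
$\frac{J}{-39424} + \frac{P}{-30612} = - \frac{10224}{-39424} - \frac{30323}{-30612} = \left(-10224\right) \left(- \frac{1}{39424}\right) - - \frac{30323}{30612} = \frac{639}{2464} + \frac{30323}{30612} = \frac{23569235}{18856992}$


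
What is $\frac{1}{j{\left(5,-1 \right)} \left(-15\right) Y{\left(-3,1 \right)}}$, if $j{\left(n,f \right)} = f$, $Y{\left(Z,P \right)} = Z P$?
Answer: $- \frac{1}{45} \approx -0.022222$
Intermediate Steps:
$Y{\left(Z,P \right)} = P Z$
$\frac{1}{j{\left(5,-1 \right)} \left(-15\right) Y{\left(-3,1 \right)}} = \frac{1}{\left(-1\right) \left(-15\right) 1 \left(-3\right)} = \frac{1}{15 \left(-3\right)} = \frac{1}{-45} = - \frac{1}{45}$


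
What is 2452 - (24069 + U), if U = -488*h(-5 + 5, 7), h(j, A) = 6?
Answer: -18689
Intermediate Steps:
U = -2928 (U = -488*6 = -2928)
2452 - (24069 + U) = 2452 - (24069 - 2928) = 2452 - 1*21141 = 2452 - 21141 = -18689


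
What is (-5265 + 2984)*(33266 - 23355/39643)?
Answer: -3008047497923/39643 ≈ -7.5878e+7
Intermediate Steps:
(-5265 + 2984)*(33266 - 23355/39643) = -2281*(33266 - 23355*1/39643) = -2281*(33266 - 23355/39643) = -2281*1318740683/39643 = -3008047497923/39643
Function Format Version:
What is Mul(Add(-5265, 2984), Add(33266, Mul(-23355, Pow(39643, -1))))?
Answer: Rational(-3008047497923, 39643) ≈ -7.5878e+7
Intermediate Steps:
Mul(Add(-5265, 2984), Add(33266, Mul(-23355, Pow(39643, -1)))) = Mul(-2281, Add(33266, Mul(-23355, Rational(1, 39643)))) = Mul(-2281, Add(33266, Rational(-23355, 39643))) = Mul(-2281, Rational(1318740683, 39643)) = Rational(-3008047497923, 39643)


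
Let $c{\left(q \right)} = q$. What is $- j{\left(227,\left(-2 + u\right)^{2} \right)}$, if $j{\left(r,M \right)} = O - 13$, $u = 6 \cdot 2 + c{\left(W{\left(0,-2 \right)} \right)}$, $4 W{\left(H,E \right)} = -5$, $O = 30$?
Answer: $-17$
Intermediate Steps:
$W{\left(H,E \right)} = - \frac{5}{4}$ ($W{\left(H,E \right)} = \frac{1}{4} \left(-5\right) = - \frac{5}{4}$)
$u = \frac{43}{4}$ ($u = 6 \cdot 2 - \frac{5}{4} = 12 - \frac{5}{4} = \frac{43}{4} \approx 10.75$)
$j{\left(r,M \right)} = 17$ ($j{\left(r,M \right)} = 30 - 13 = 17$)
$- j{\left(227,\left(-2 + u\right)^{2} \right)} = \left(-1\right) 17 = -17$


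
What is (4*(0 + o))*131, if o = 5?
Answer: 2620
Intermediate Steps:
(4*(0 + o))*131 = (4*(0 + 5))*131 = (4*5)*131 = 20*131 = 2620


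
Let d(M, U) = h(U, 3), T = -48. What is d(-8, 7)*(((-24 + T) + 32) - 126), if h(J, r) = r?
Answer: -498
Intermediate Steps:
d(M, U) = 3
d(-8, 7)*(((-24 + T) + 32) - 126) = 3*(((-24 - 48) + 32) - 126) = 3*((-72 + 32) - 126) = 3*(-40 - 126) = 3*(-166) = -498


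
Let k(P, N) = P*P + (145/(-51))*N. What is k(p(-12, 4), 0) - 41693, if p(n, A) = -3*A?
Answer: -41549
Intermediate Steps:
k(P, N) = P² - 145*N/51 (k(P, N) = P² + (145*(-1/51))*N = P² - 145*N/51)
k(p(-12, 4), 0) - 41693 = ((-3*4)² - 145/51*0) - 41693 = ((-12)² + 0) - 41693 = (144 + 0) - 41693 = 144 - 41693 = -41549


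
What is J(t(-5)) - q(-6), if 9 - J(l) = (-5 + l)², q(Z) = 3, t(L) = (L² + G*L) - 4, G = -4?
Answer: -1290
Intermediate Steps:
t(L) = -4 + L² - 4*L (t(L) = (L² - 4*L) - 4 = -4 + L² - 4*L)
J(l) = 9 - (-5 + l)²
J(t(-5)) - q(-6) = (9 - (-5 + (-4 + (-5)² - 4*(-5)))²) - 1*3 = (9 - (-5 + (-4 + 25 + 20))²) - 3 = (9 - (-5 + 41)²) - 3 = (9 - 1*36²) - 3 = (9 - 1*1296) - 3 = (9 - 1296) - 3 = -1287 - 3 = -1290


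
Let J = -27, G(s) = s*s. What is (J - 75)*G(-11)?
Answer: -12342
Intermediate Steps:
G(s) = s²
(J - 75)*G(-11) = (-27 - 75)*(-11)² = -102*121 = -12342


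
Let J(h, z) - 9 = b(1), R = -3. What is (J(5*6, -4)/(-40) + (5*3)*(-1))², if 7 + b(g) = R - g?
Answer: 89401/400 ≈ 223.50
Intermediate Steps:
b(g) = -10 - g (b(g) = -7 + (-3 - g) = -10 - g)
J(h, z) = -2 (J(h, z) = 9 + (-10 - 1*1) = 9 + (-10 - 1) = 9 - 11 = -2)
(J(5*6, -4)/(-40) + (5*3)*(-1))² = (-2/(-40) + (5*3)*(-1))² = (-2*(-1/40) + 15*(-1))² = (1/20 - 15)² = (-299/20)² = 89401/400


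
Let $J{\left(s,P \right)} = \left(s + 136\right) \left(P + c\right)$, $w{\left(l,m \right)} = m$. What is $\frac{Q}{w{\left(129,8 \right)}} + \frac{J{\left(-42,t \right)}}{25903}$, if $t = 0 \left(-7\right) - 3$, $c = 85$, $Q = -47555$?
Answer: $- \frac{1231755501}{207224} \approx -5944.1$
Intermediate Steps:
$t = -3$ ($t = 0 - 3 = -3$)
$J{\left(s,P \right)} = \left(85 + P\right) \left(136 + s\right)$ ($J{\left(s,P \right)} = \left(s + 136\right) \left(P + 85\right) = \left(136 + s\right) \left(85 + P\right) = \left(85 + P\right) \left(136 + s\right)$)
$\frac{Q}{w{\left(129,8 \right)}} + \frac{J{\left(-42,t \right)}}{25903} = - \frac{47555}{8} + \frac{11560 + 85 \left(-42\right) + 136 \left(-3\right) - -126}{25903} = \left(-47555\right) \frac{1}{8} + \left(11560 - 3570 - 408 + 126\right) \frac{1}{25903} = - \frac{47555}{8} + 7708 \cdot \frac{1}{25903} = - \frac{47555}{8} + \frac{7708}{25903} = - \frac{1231755501}{207224}$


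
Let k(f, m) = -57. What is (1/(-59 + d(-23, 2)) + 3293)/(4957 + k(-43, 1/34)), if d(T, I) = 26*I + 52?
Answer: 74093/110250 ≈ 0.67205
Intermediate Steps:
d(T, I) = 52 + 26*I
(1/(-59 + d(-23, 2)) + 3293)/(4957 + k(-43, 1/34)) = (1/(-59 + (52 + 26*2)) + 3293)/(4957 - 57) = (1/(-59 + (52 + 52)) + 3293)/4900 = (1/(-59 + 104) + 3293)*(1/4900) = (1/45 + 3293)*(1/4900) = (148186/45)*(1/4900) = 74093/110250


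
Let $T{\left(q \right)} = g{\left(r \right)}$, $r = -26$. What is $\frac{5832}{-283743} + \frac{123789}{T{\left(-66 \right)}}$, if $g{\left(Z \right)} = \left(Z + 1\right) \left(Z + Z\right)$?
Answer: $\frac{433539267}{4553900} \approx 95.202$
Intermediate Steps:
$g{\left(Z \right)} = 2 Z \left(1 + Z\right)$ ($g{\left(Z \right)} = \left(1 + Z\right) 2 Z = 2 Z \left(1 + Z\right)$)
$T{\left(q \right)} = 1300$ ($T{\left(q \right)} = 2 \left(-26\right) \left(1 - 26\right) = 2 \left(-26\right) \left(-25\right) = 1300$)
$\frac{5832}{-283743} + \frac{123789}{T{\left(-66 \right)}} = \frac{5832}{-283743} + \frac{123789}{1300} = 5832 \left(- \frac{1}{283743}\right) + 123789 \cdot \frac{1}{1300} = - \frac{72}{3503} + \frac{123789}{1300} = \frac{433539267}{4553900}$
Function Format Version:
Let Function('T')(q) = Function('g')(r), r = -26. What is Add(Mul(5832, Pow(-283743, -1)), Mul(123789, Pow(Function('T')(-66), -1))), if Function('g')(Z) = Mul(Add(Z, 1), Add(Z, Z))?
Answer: Rational(433539267, 4553900) ≈ 95.202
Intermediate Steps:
Function('g')(Z) = Mul(2, Z, Add(1, Z)) (Function('g')(Z) = Mul(Add(1, Z), Mul(2, Z)) = Mul(2, Z, Add(1, Z)))
Function('T')(q) = 1300 (Function('T')(q) = Mul(2, -26, Add(1, -26)) = Mul(2, -26, -25) = 1300)
Add(Mul(5832, Pow(-283743, -1)), Mul(123789, Pow(Function('T')(-66), -1))) = Add(Mul(5832, Pow(-283743, -1)), Mul(123789, Pow(1300, -1))) = Add(Mul(5832, Rational(-1, 283743)), Mul(123789, Rational(1, 1300))) = Add(Rational(-72, 3503), Rational(123789, 1300)) = Rational(433539267, 4553900)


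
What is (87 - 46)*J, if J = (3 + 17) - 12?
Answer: 328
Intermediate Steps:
J = 8 (J = 20 - 12 = 8)
(87 - 46)*J = (87 - 46)*8 = 41*8 = 328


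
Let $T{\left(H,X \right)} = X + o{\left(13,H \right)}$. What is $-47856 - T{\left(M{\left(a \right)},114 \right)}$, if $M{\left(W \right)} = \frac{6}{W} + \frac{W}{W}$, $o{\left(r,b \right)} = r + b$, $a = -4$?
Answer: $- \frac{95965}{2} \approx -47983.0$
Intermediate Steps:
$o{\left(r,b \right)} = b + r$
$M{\left(W \right)} = 1 + \frac{6}{W}$ ($M{\left(W \right)} = \frac{6}{W} + 1 = 1 + \frac{6}{W}$)
$T{\left(H,X \right)} = 13 + H + X$ ($T{\left(H,X \right)} = X + \left(H + 13\right) = X + \left(13 + H\right) = 13 + H + X$)
$-47856 - T{\left(M{\left(a \right)},114 \right)} = -47856 - \left(13 + \frac{6 - 4}{-4} + 114\right) = -47856 - \left(13 - \frac{1}{2} + 114\right) = -47856 - \frac{253}{2} = - \frac{95965}{2}$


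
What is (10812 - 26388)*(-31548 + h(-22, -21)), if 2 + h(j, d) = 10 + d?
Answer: 491594136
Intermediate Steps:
h(j, d) = 8 + d (h(j, d) = -2 + (10 + d) = 8 + d)
(10812 - 26388)*(-31548 + h(-22, -21)) = (10812 - 26388)*(-31548 + (8 - 21)) = -15576*(-31548 - 13) = -15576*(-31561) = 491594136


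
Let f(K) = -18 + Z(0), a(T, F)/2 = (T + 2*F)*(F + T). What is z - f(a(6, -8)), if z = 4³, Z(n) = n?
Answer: 82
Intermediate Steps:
a(T, F) = 2*(F + T)*(T + 2*F) (a(T, F) = 2*((T + 2*F)*(F + T)) = 2*((F + T)*(T + 2*F)) = 2*(F + T)*(T + 2*F))
z = 64
f(K) = -18 (f(K) = -18 + 0 = -18)
z - f(a(6, -8)) = 64 - 1*(-18) = 64 + 18 = 82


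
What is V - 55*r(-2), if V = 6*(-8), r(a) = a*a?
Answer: -268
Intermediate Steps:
r(a) = a²
V = -48
V - 55*r(-2) = -48 - 55*(-2)² = -48 - 55*4 = -48 - 220 = -268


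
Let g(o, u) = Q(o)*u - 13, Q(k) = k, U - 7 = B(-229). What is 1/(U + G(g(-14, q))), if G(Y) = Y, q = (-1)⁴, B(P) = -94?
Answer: -1/114 ≈ -0.0087719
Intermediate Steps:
U = -87 (U = 7 - 94 = -87)
q = 1
g(o, u) = -13 + o*u (g(o, u) = o*u - 13 = -13 + o*u)
1/(U + G(g(-14, q))) = 1/(-87 + (-13 - 14*1)) = 1/(-87 + (-13 - 14)) = 1/(-87 - 27) = 1/(-114) = -1/114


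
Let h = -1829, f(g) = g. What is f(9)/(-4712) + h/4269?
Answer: -8656669/20115528 ≈ -0.43035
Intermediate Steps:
f(9)/(-4712) + h/4269 = 9/(-4712) - 1829/4269 = 9*(-1/4712) - 1829*1/4269 = -9/4712 - 1829/4269 = -8656669/20115528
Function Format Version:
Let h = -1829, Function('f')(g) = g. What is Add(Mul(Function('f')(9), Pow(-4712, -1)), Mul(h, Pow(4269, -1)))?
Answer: Rational(-8656669, 20115528) ≈ -0.43035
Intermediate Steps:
Add(Mul(Function('f')(9), Pow(-4712, -1)), Mul(h, Pow(4269, -1))) = Add(Mul(9, Pow(-4712, -1)), Mul(-1829, Pow(4269, -1))) = Add(Mul(9, Rational(-1, 4712)), Mul(-1829, Rational(1, 4269))) = Add(Rational(-9, 4712), Rational(-1829, 4269)) = Rational(-8656669, 20115528)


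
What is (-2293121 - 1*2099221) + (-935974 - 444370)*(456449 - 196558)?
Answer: -358743374846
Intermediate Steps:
(-2293121 - 1*2099221) + (-935974 - 444370)*(456449 - 196558) = (-2293121 - 2099221) - 1380344*259891 = -4392342 - 358738982504 = -358743374846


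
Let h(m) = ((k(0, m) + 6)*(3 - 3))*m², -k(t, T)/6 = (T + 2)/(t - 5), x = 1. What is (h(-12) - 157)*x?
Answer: -157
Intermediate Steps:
k(t, T) = -6*(2 + T)/(-5 + t) (k(t, T) = -6*(T + 2)/(t - 5) = -6*(2 + T)/(-5 + t))
h(m) = 0 (h(m) = ((6*(-2 - m)/(-5 + 0) + 6)*(3 - 3))*m² = ((6*(-2 - m)/(-5) + 6)*0)*m² = ((6*(-⅕)*(-2 - m) + 6)*0)*m² = (((12/5 + 6*m/5) + 6)*0)*m² = ((42/5 + 6*m/5)*0)*m² = 0*m² = 0)
(h(-12) - 157)*x = (0 - 157)*1 = -157*1 = -157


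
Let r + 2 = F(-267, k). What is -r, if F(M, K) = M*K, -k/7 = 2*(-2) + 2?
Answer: 3740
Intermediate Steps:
k = 14 (k = -7*(2*(-2) + 2) = -7*(-4 + 2) = -7*(-2) = 14)
F(M, K) = K*M
r = -3740 (r = -2 + 14*(-267) = -2 - 3738 = -3740)
-r = -1*(-3740) = 3740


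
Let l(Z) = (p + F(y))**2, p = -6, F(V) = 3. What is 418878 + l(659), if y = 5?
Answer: 418887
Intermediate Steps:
l(Z) = 9 (l(Z) = (-6 + 3)**2 = (-3)**2 = 9)
418878 + l(659) = 418878 + 9 = 418887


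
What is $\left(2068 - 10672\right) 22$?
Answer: $-189288$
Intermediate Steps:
$\left(2068 - 10672\right) 22 = \left(-8604\right) 22 = -189288$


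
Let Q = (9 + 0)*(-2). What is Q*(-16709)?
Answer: 300762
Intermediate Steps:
Q = -18 (Q = 9*(-2) = -18)
Q*(-16709) = -18*(-16709) = 300762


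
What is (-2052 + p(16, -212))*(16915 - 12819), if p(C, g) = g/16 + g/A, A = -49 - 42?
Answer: -768924672/91 ≈ -8.4497e+6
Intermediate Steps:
A = -91
p(C, g) = 75*g/1456 (p(C, g) = g/16 + g/(-91) = g*(1/16) + g*(-1/91) = g/16 - g/91 = 75*g/1456)
(-2052 + p(16, -212))*(16915 - 12819) = (-2052 + (75/1456)*(-212))*(16915 - 12819) = (-2052 - 3975/364)*4096 = -750903/364*4096 = -768924672/91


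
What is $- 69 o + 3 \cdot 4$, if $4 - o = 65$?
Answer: $4221$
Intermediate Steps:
$o = -61$ ($o = 4 - 65 = -61$)
$- 69 o + 3 \cdot 4 = \left(-69\right) \left(-61\right) + 3 \cdot 4 = 4209 + 12 = 4221$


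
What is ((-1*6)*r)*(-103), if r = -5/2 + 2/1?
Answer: -309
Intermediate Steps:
r = -½ (r = -5*½ + 2*1 = -5/2 + 2 = -½ ≈ -0.50000)
((-1*6)*r)*(-103) = (-1*6*(-½))*(-103) = -6*(-½)*(-103) = 3*(-103) = -309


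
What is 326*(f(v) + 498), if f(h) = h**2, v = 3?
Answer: 165282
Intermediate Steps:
326*(f(v) + 498) = 326*(3**2 + 498) = 326*(9 + 498) = 326*507 = 165282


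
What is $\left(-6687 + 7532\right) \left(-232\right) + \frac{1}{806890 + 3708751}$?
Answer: $- \frac{885246261639}{4515641} \approx -1.9604 \cdot 10^{5}$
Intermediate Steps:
$\left(-6687 + 7532\right) \left(-232\right) + \frac{1}{806890 + 3708751} = 845 \left(-232\right) + \frac{1}{4515641} = -196040 + \frac{1}{4515641} = - \frac{885246261639}{4515641}$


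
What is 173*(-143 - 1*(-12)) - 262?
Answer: -22925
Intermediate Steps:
173*(-143 - 1*(-12)) - 262 = 173*(-143 + 12) - 262 = 173*(-131) - 262 = -22663 - 262 = -22925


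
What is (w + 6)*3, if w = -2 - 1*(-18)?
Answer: 66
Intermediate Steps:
w = 16 (w = -2 + 18 = 16)
(w + 6)*3 = (16 + 6)*3 = 22*3 = 66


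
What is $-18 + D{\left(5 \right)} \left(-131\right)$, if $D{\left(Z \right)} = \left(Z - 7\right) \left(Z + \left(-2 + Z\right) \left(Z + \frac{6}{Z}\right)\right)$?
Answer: $\frac{30826}{5} \approx 6165.2$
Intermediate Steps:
$D{\left(Z \right)} = \left(-7 + Z\right) \left(Z + \left(-2 + Z\right) \left(Z + \frac{6}{Z}\right)\right)$
$-18 + D{\left(5 \right)} \left(-131\right) = -18 + \left(-54 + 5^{3} - 8 \cdot 5^{2} + 13 \cdot 5 + \frac{84}{5}\right) \left(-131\right) = -18 + \left(-54 + 125 - 200 + 65 + 84 \cdot \frac{1}{5}\right) \left(-131\right) = -18 + \left(-54 + 125 - 200 + 65 + \frac{84}{5}\right) \left(-131\right) = -18 - - \frac{30916}{5} = -18 + \frac{30916}{5} = \frac{30826}{5}$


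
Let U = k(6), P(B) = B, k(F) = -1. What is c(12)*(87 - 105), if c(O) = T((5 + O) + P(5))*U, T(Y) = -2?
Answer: -36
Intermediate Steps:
U = -1
c(O) = 2 (c(O) = -2*(-1) = 2)
c(12)*(87 - 105) = 2*(87 - 105) = 2*(-18) = -36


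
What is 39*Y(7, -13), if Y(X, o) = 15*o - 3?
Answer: -7722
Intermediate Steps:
Y(X, o) = -3 + 15*o
39*Y(7, -13) = 39*(-3 + 15*(-13)) = 39*(-3 - 195) = 39*(-198) = -7722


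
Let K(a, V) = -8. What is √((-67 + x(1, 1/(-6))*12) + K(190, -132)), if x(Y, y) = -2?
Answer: 3*I*√11 ≈ 9.9499*I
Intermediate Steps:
√((-67 + x(1, 1/(-6))*12) + K(190, -132)) = √((-67 - 2*12) - 8) = √((-67 - 24) - 8) = √(-91 - 8) = √(-99) = 3*I*√11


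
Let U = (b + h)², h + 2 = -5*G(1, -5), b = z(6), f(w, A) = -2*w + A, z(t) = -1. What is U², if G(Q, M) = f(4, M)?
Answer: 14776336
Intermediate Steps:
f(w, A) = A - 2*w
G(Q, M) = -8 + M (G(Q, M) = M - 2*4 = M - 8 = -8 + M)
b = -1
h = 63 (h = -2 - 5*(-8 - 5) = -2 - 5*(-13) = -2 + 65 = 63)
U = 3844 (U = (-1 + 63)² = 62² = 3844)
U² = 3844² = 14776336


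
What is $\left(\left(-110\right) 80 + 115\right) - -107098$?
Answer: $98413$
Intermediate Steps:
$\left(\left(-110\right) 80 + 115\right) - -107098 = \left(-8800 + 115\right) + 107098 = -8685 + 107098 = 98413$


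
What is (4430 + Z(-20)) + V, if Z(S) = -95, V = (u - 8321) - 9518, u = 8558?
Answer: -4946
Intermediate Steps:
V = -9281 (V = (8558 - 8321) - 9518 = 237 - 9518 = -9281)
(4430 + Z(-20)) + V = (4430 - 95) - 9281 = 4335 - 9281 = -4946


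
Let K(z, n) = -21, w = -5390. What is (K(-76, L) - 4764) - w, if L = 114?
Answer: 605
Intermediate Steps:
(K(-76, L) - 4764) - w = (-21 - 4764) - 1*(-5390) = -4785 + 5390 = 605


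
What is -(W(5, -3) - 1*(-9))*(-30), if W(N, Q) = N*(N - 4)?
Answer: 420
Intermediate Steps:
W(N, Q) = N*(-4 + N)
-(W(5, -3) - 1*(-9))*(-30) = -(5*(-4 + 5) - 1*(-9))*(-30) = -(5*1 + 9)*(-30) = -(5 + 9)*(-30) = -1*14*(-30) = -14*(-30) = 420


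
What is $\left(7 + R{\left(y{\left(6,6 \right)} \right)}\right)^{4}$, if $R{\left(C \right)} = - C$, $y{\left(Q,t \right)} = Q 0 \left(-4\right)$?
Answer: $2401$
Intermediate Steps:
$y{\left(Q,t \right)} = 0$ ($y{\left(Q,t \right)} = 0 \left(-4\right) = 0$)
$\left(7 + R{\left(y{\left(6,6 \right)} \right)}\right)^{4} = \left(7 - 0\right)^{4} = \left(7 + 0\right)^{4} = 7^{4} = 2401$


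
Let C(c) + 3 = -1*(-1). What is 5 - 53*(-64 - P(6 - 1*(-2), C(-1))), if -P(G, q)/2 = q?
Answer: 3609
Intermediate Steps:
C(c) = -2 (C(c) = -3 - 1*(-1) = -3 + 1 = -2)
P(G, q) = -2*q
5 - 53*(-64 - P(6 - 1*(-2), C(-1))) = 5 - 53*(-64 - (-2)*(-2)) = 5 - 53*(-64 - 1*4) = 5 - 53*(-64 - 4) = 5 - 53*(-68) = 5 + 3604 = 3609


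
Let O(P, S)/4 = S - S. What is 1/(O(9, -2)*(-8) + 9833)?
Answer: 1/9833 ≈ 0.00010170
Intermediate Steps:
O(P, S) = 0 (O(P, S) = 4*(S - S) = 4*0 = 0)
1/(O(9, -2)*(-8) + 9833) = 1/(0*(-8) + 9833) = 1/(0 + 9833) = 1/9833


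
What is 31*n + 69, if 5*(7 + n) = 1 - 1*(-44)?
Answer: 131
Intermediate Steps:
n = 2 (n = -7 + (1 - 1*(-44))/5 = -7 + (1 + 44)/5 = -7 + (1/5)*45 = -7 + 9 = 2)
31*n + 69 = 31*2 + 69 = 62 + 69 = 131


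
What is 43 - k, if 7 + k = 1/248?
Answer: 12399/248 ≈ 49.996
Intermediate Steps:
k = -1735/248 (k = -7 + 1/248 = -1735/248 ≈ -6.9960)
43 - k = 43 - 1*(-1735/248) = 43 + 1735/248 = 12399/248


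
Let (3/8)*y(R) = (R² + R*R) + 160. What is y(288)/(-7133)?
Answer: -1328384/21399 ≈ -62.077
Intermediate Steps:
y(R) = 1280/3 + 16*R²/3 (y(R) = 8*((R² + R*R) + 160)/3 = 8*((R² + R²) + 160)/3 = 8*(2*R² + 160)/3 = 8*(160 + 2*R²)/3 = 1280/3 + 16*R²/3)
y(288)/(-7133) = (1280/3 + (16/3)*288²)/(-7133) = (1280/3 + (16/3)*82944)*(-1/7133) = (1280/3 + 442368)*(-1/7133) = (1328384/3)*(-1/7133) = -1328384/21399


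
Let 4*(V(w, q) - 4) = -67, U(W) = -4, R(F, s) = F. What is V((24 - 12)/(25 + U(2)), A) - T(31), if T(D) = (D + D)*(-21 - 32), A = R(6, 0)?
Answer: 13093/4 ≈ 3273.3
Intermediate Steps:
A = 6
T(D) = -106*D (T(D) = (2*D)*(-53) = -106*D)
V(w, q) = -51/4 (V(w, q) = 4 + (1/4)*(-67) = 4 - 67/4 = -51/4)
V((24 - 12)/(25 + U(2)), A) - T(31) = -51/4 - (-106)*31 = -51/4 - 1*(-3286) = -51/4 + 3286 = 13093/4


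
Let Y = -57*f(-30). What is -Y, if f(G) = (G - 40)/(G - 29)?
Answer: 3990/59 ≈ 67.627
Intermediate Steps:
f(G) = (-40 + G)/(-29 + G)
Y = -3990/59 (Y = -57*(-40 - 30)/(-29 - 30) = -57*(-70)/(-59) = -(-57)*(-70)/59 = -57*70/59 = -3990/59 ≈ -67.627)
-Y = -1*(-3990/59) = 3990/59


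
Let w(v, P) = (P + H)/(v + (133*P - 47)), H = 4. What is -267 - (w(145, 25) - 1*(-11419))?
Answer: -40001207/3423 ≈ -11686.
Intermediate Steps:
w(v, P) = (4 + P)/(-47 + v + 133*P) (w(v, P) = (P + 4)/(v + (133*P - 47)) = (4 + P)/(v + (-47 + 133*P)) = (4 + P)/(-47 + v + 133*P))
-267 - (w(145, 25) - 1*(-11419)) = -267 - ((4 + 25)/(-47 + 145 + 133*25) - 1*(-11419)) = -267 - (29/(-47 + 145 + 3325) + 11419) = -267 - (29/3423 + 11419) = -267 - 1*39087266/3423 = -267 - 39087266/3423 = -40001207/3423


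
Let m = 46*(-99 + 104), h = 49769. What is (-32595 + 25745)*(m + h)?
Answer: -342493150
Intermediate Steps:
m = 230 (m = 46*5 = 230)
(-32595 + 25745)*(m + h) = (-32595 + 25745)*(230 + 49769) = -6850*49999 = -342493150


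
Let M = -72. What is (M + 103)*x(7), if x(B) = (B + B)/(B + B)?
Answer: 31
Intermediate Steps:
x(B) = 1 (x(B) = (2*B)/((2*B)) = (2*B)*(1/(2*B)) = 1)
(M + 103)*x(7) = (-72 + 103)*1 = 31*1 = 31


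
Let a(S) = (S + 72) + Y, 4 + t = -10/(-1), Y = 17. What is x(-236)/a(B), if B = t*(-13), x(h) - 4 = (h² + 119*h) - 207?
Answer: 27409/11 ≈ 2491.7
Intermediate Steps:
x(h) = -203 + h² + 119*h (x(h) = 4 + ((h² + 119*h) - 207) = 4 + (-207 + h² + 119*h) = -203 + h² + 119*h)
t = 6 (t = -4 - 10/(-1) = -4 - 10*(-1) = -4 + 10 = 6)
B = -78 (B = 6*(-13) = -78)
a(S) = 89 + S (a(S) = (S + 72) + 17 = (72 + S) + 17 = 89 + S)
x(-236)/a(B) = (-203 + (-236)² + 119*(-236))/(89 - 78) = (-203 + 55696 - 28084)/11 = 27409*(1/11) = 27409/11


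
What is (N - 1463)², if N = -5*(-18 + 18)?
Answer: 2140369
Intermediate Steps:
N = 0 (N = -5*0 = 0)
(N - 1463)² = (0 - 1463)² = (-1463)² = 2140369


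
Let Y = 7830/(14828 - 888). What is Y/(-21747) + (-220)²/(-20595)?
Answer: -97818501139/41622931614 ≈ -2.3501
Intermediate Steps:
Y = 783/1394 (Y = 7830/13940 = 7830*(1/13940) = 783/1394 ≈ 0.56169)
Y/(-21747) + (-220)²/(-20595) = (783/1394)/(-21747) + (-220)²/(-20595) = (783/1394)*(-1/21747) + 48400*(-1/20595) = -261/10105106 - 9680/4119 = -97818501139/41622931614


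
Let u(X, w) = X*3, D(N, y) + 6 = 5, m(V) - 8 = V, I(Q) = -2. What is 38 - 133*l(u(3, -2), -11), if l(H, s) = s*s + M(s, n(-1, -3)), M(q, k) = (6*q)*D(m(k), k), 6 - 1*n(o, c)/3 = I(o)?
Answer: -24833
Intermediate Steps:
n(o, c) = 24 (n(o, c) = 18 - 3*(-2) = 18 + 6 = 24)
m(V) = 8 + V
D(N, y) = -1 (D(N, y) = -6 + 5 = -1)
M(q, k) = -6*q (M(q, k) = (6*q)*(-1) = -6*q)
u(X, w) = 3*X
l(H, s) = s² - 6*s (l(H, s) = s*s - 6*s = s² - 6*s)
38 - 133*l(u(3, -2), -11) = 38 - (-1463)*(-6 - 11) = 38 - (-1463)*(-17) = 38 - 133*187 = 38 - 24871 = -24833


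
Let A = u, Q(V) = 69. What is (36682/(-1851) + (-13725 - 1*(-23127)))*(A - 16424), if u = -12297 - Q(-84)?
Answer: -499979231800/1851 ≈ -2.7011e+8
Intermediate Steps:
u = -12366 (u = -12297 - 1*69 = -12297 - 69 = -12366)
A = -12366
(36682/(-1851) + (-13725 - 1*(-23127)))*(A - 16424) = (36682/(-1851) + (-13725 - 1*(-23127)))*(-12366 - 16424) = (36682*(-1/1851) + (-13725 + 23127))*(-28790) = (-36682/1851 + 9402)*(-28790) = (17366420/1851)*(-28790) = -499979231800/1851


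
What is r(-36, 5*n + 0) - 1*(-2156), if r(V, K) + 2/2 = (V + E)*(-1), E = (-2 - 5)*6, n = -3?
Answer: 2233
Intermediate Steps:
E = -42 (E = -7*6 = -42)
r(V, K) = 41 - V (r(V, K) = -1 + (V - 42)*(-1) = -1 + (-42 + V)*(-1) = -1 + (42 - V) = 41 - V)
r(-36, 5*n + 0) - 1*(-2156) = (41 - 1*(-36)) - 1*(-2156) = (41 + 36) + 2156 = 77 + 2156 = 2233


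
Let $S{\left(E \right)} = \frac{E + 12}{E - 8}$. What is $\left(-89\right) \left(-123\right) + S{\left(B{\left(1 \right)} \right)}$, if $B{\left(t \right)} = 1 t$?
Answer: $\frac{76616}{7} \approx 10945.0$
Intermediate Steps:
$B{\left(t \right)} = t$
$S{\left(E \right)} = \frac{12 + E}{-8 + E}$
$\left(-89\right) \left(-123\right) + S{\left(B{\left(1 \right)} \right)} = \left(-89\right) \left(-123\right) + \frac{12 + 1}{-8 + 1} = 10947 + \frac{1}{-7} \cdot 13 = 10947 - \frac{13}{7} = \frac{76616}{7}$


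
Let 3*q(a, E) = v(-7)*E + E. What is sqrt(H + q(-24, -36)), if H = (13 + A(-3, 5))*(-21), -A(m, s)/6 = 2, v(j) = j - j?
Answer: I*sqrt(33) ≈ 5.7446*I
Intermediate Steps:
v(j) = 0
A(m, s) = -12 (A(m, s) = -6*2 = -12)
q(a, E) = E/3 (q(a, E) = (0*E + E)/3 = (0 + E)/3 = E/3)
H = -21 (H = (13 - 12)*(-21) = 1*(-21) = -21)
sqrt(H + q(-24, -36)) = sqrt(-21 + (1/3)*(-36)) = sqrt(-21 - 12) = sqrt(-33) = I*sqrt(33)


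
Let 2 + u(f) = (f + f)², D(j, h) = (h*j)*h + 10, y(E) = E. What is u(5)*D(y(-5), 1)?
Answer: 490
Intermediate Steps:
D(j, h) = 10 + j*h² (D(j, h) = j*h² + 10 = 10 + j*h²)
u(f) = -2 + 4*f² (u(f) = -2 + (f + f)² = -2 + (2*f)² = -2 + 4*f²)
u(5)*D(y(-5), 1) = (-2 + 4*5²)*(10 - 5*1²) = (-2 + 4*25)*(10 - 5*1) = (-2 + 100)*(10 - 5) = 98*5 = 490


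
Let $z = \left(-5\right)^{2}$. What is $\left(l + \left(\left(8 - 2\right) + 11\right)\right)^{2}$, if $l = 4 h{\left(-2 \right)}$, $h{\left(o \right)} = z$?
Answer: $13689$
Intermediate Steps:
$z = 25$
$h{\left(o \right)} = 25$
$l = 100$ ($l = 4 \cdot 25 = 100$)
$\left(l + \left(\left(8 - 2\right) + 11\right)\right)^{2} = \left(100 + \left(\left(8 - 2\right) + 11\right)\right)^{2} = \left(100 + \left(6 + 11\right)\right)^{2} = \left(100 + 17\right)^{2} = 117^{2} = 13689$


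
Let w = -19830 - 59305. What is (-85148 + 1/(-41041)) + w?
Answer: -6742338604/41041 ≈ -1.6428e+5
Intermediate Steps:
w = -79135
(-85148 + 1/(-41041)) + w = (-85148 + 1/(-41041)) - 79135 = (-85148 - 1/41041) - 79135 = -3494559069/41041 - 79135 = -6742338604/41041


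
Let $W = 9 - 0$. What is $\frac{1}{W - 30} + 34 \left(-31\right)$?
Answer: $- \frac{22135}{21} \approx -1054.0$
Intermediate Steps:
$W = 9$ ($W = 9 + 0 = 9$)
$\frac{1}{W - 30} + 34 \left(-31\right) = \frac{1}{9 - 30} + 34 \left(-31\right) = \frac{1}{-21} - 1054 = - \frac{1}{21} - 1054 = - \frac{22135}{21}$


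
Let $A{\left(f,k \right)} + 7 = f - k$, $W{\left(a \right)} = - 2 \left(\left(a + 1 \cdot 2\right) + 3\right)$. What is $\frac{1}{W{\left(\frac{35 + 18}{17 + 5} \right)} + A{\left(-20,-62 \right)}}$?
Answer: $\frac{11}{222} \approx 0.04955$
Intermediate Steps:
$W{\left(a \right)} = -10 - 2 a$ ($W{\left(a \right)} = - 2 \left(\left(a + 2\right) + 3\right) = - 2 \left(\left(2 + a\right) + 3\right) = - 2 \left(5 + a\right) = -10 - 2 a$)
$A{\left(f,k \right)} = -7 + f - k$ ($A{\left(f,k \right)} = -7 + \left(f - k\right) = -7 + f - k$)
$\frac{1}{W{\left(\frac{35 + 18}{17 + 5} \right)} + A{\left(-20,-62 \right)}} = \frac{1}{\left(-10 - 2 \frac{35 + 18}{17 + 5}\right) - -35} = \frac{1}{\left(-10 - 2 \cdot \frac{53}{22}\right) - -35} = \frac{1}{\left(-10 - 2 \cdot 53 \cdot \frac{1}{22}\right) + 35} = \frac{1}{\left(-10 - \frac{53}{11}\right) + 35} = \frac{1}{- \frac{163}{11} + 35} = \frac{1}{\frac{222}{11}} = \frac{11}{222}$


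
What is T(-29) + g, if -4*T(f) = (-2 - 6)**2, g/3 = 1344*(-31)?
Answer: -125008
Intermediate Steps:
g = -124992 (g = 3*(1344*(-31)) = 3*(-41664) = -124992)
T(f) = -16 (T(f) = -(-2 - 6)**2/4 = -1/4*(-8)**2 = -1/4*64 = -16)
T(-29) + g = -16 - 124992 = -125008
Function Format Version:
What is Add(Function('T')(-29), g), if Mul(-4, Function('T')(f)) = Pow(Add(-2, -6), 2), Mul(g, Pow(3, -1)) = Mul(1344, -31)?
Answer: -125008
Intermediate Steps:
g = -124992 (g = Mul(3, Mul(1344, -31)) = Mul(3, -41664) = -124992)
Function('T')(f) = -16 (Function('T')(f) = Mul(Rational(-1, 4), Pow(Add(-2, -6), 2)) = Mul(Rational(-1, 4), Pow(-8, 2)) = Mul(Rational(-1, 4), 64) = -16)
Add(Function('T')(-29), g) = Add(-16, -124992) = -125008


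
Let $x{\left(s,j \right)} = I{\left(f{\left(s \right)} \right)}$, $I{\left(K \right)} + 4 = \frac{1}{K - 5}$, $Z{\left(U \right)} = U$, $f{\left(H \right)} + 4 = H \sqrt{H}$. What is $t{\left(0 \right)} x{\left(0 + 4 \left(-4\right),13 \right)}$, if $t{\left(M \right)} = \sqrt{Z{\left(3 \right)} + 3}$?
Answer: $- \frac{\sqrt{6} \left(9 - 64 i\right) \left(37 + 256 i\right)}{4177} \approx -9.8032 + 0.037531 i$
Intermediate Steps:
$f{\left(H \right)} = -4 + H^{\frac{3}{2}}$ ($f{\left(H \right)} = -4 + H \sqrt{H} = -4 + H^{\frac{3}{2}}$)
$I{\left(K \right)} = -4 + \frac{1}{-5 + K}$ ($I{\left(K \right)} = -4 + \frac{1}{K - 5} = -4 + \frac{1}{-5 + K}$)
$x{\left(s,j \right)} = \frac{37 - 4 s^{\frac{3}{2}}}{-9 + s^{\frac{3}{2}}}$ ($x{\left(s,j \right)} = \frac{21 - 4 \left(-4 + s^{\frac{3}{2}}\right)}{-5 + \left(-4 + s^{\frac{3}{2}}\right)} = \frac{21 - \left(-16 + 4 s^{\frac{3}{2}}\right)}{-9 + s^{\frac{3}{2}}} = \frac{37 - 4 s^{\frac{3}{2}}}{-9 + s^{\frac{3}{2}}}$)
$t{\left(M \right)} = \sqrt{6}$ ($t{\left(M \right)} = \sqrt{3 + 3} = \sqrt{6}$)
$t{\left(0 \right)} x{\left(0 + 4 \left(-4\right),13 \right)} = \sqrt{6} \frac{37 - 4 \left(0 + 4 \left(-4\right)\right)^{\frac{3}{2}}}{-9 + \left(0 + 4 \left(-4\right)\right)^{\frac{3}{2}}} = \sqrt{6} \frac{37 - 4 \left(0 - 16\right)^{\frac{3}{2}}}{-9 + \left(0 - 16\right)^{\frac{3}{2}}} = \sqrt{6} \frac{37 - 4 \left(-16\right)^{\frac{3}{2}}}{-9 + \left(-16\right)^{\frac{3}{2}}} = \sqrt{6} \frac{37 - 4 \left(- 64 i\right)}{-9 - 64 i} = \sqrt{6} \frac{-9 + 64 i}{4177} \left(37 + 256 i\right) = \sqrt{6} \frac{\left(-9 + 64 i\right) \left(37 + 256 i\right)}{4177} = \frac{\sqrt{6} \left(-9 + 64 i\right) \left(37 + 256 i\right)}{4177}$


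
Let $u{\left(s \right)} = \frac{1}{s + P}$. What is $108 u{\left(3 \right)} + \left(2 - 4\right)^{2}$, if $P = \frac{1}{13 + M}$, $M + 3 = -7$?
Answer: $\frac{182}{5} \approx 36.4$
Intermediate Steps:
$M = -10$ ($M = -3 - 7 = -10$)
$P = \frac{1}{3}$ ($P = \frac{1}{13 - 10} = \frac{1}{3} \approx 0.33333$)
$u{\left(s \right)} = \frac{1}{\frac{1}{3} + s}$ ($u{\left(s \right)} = \frac{1}{s + \frac{1}{3}} = \frac{1}{\frac{1}{3} + s}$)
$108 u{\left(3 \right)} + \left(2 - 4\right)^{2} = 108 \frac{3}{1 + 3 \cdot 3} + \left(2 - 4\right)^{2} = 108 \frac{3}{1 + 9} + \left(-2\right)^{2} = 108 \cdot \frac{3}{10} + 4 = \frac{162}{5} + 4 = \frac{182}{5}$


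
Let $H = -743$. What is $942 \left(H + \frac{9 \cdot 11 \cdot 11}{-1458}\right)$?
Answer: $- \frac{18916459}{27} \approx -7.0061 \cdot 10^{5}$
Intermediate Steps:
$942 \left(H + \frac{9 \cdot 11 \cdot 11}{-1458}\right) = 942 \left(-743 + \frac{9 \cdot 11 \cdot 11}{-1458}\right) = 942 \left(-743 + 99 \cdot 11 \left(- \frac{1}{1458}\right)\right) = 942 \left(-743 + 1089 \left(- \frac{1}{1458}\right)\right) = 942 \left(-743 - \frac{121}{162}\right) = 942 \left(- \frac{120487}{162}\right) = - \frac{18916459}{27}$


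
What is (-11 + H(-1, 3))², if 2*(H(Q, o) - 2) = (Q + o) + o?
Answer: 169/4 ≈ 42.250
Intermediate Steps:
H(Q, o) = 2 + o + Q/2 (H(Q, o) = 2 + ((Q + o) + o)/2 = 2 + (Q + 2*o)/2 = 2 + (o + Q/2) = 2 + o + Q/2)
(-11 + H(-1, 3))² = (-11 + (2 + 3 + (½)*(-1)))² = (-11 + (2 + 3 - ½))² = (-11 + 9/2)² = (-13/2)² = 169/4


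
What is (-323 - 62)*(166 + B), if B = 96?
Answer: -100870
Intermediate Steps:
(-323 - 62)*(166 + B) = (-323 - 62)*(166 + 96) = -385*262 = -100870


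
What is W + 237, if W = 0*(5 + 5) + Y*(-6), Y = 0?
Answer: 237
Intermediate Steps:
W = 0 (W = 0*(5 + 5) + 0*(-6) = 0*10 + 0 = 0 + 0 = 0)
W + 237 = 0 + 237 = 237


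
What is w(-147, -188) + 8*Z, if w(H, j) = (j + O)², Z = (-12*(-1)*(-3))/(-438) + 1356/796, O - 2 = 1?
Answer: 497394103/14527 ≈ 34239.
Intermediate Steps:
O = 3 (O = 2 + 1 = 3)
Z = 25941/14527 (Z = (12*(-3))*(-1/438) + 1356*(1/796) = -36*(-1/438) + 339/199 = 6/73 + 339/199 = 25941/14527 ≈ 1.7857)
w(H, j) = (3 + j)² (w(H, j) = (j + 3)² = (3 + j)²)
w(-147, -188) + 8*Z = (3 - 188)² + 8*(25941/14527) = (-185)² + 207528/14527 = 34225 + 207528/14527 = 497394103/14527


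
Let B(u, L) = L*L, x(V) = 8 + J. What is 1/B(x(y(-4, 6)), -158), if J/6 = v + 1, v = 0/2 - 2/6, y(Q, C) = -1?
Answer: 1/24964 ≈ 4.0058e-5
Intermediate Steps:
v = -⅓ (v = 0*(½) - 2*⅙ = 0 - ⅓ = -⅓ ≈ -0.33333)
J = 4 (J = 6*(-⅓ + 1) = 6*(⅔) = 4)
x(V) = 12 (x(V) = 8 + 4 = 12)
B(u, L) = L²
1/B(x(y(-4, 6)), -158) = 1/((-158)²) = 1/24964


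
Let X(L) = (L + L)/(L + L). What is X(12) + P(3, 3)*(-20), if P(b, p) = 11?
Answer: -219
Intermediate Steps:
X(L) = 1 (X(L) = (2*L)/((2*L)) = (2*L)*(1/(2*L)) = 1)
X(12) + P(3, 3)*(-20) = 1 + 11*(-20) = 1 - 220 = -219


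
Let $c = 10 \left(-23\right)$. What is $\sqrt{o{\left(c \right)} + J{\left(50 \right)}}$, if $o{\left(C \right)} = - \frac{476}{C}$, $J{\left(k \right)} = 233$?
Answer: $\frac{\sqrt{3108795}}{115} \approx 15.332$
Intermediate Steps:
$c = -230$
$\sqrt{o{\left(c \right)} + J{\left(50 \right)}} = \sqrt{- \frac{476}{-230} + 233} = \sqrt{\left(-476\right) \left(- \frac{1}{230}\right) + 233} = \sqrt{\frac{238}{115} + 233} = \sqrt{\frac{27033}{115}} = \frac{\sqrt{3108795}}{115}$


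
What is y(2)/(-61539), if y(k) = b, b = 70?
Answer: -70/61539 ≈ -0.0011375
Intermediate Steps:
y(k) = 70
y(2)/(-61539) = 70/(-61539) = 70*(-1/61539) = -70/61539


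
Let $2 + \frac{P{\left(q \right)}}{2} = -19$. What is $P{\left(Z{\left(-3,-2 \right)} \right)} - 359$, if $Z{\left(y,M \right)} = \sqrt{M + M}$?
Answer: $-401$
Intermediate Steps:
$Z{\left(y,M \right)} = \sqrt{2} \sqrt{M}$ ($Z{\left(y,M \right)} = \sqrt{2 M} = \sqrt{2} \sqrt{M}$)
$P{\left(q \right)} = -42$ ($P{\left(q \right)} = -4 + 2 \left(-19\right) = -4 - 38 = -42$)
$P{\left(Z{\left(-3,-2 \right)} \right)} - 359 = -42 - 359 = -401$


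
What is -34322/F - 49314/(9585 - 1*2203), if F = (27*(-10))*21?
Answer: -6561344/10463985 ≈ -0.62704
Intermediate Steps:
F = -5670 (F = -270*21 = -5670)
-34322/F - 49314/(9585 - 1*2203) = -34322/(-5670) - 49314/(9585 - 1*2203) = -34322*(-1/5670) - 49314/(9585 - 2203) = 17161/2835 - 49314/7382 = 17161/2835 - 49314*1/7382 = 17161/2835 - 24657/3691 = -6561344/10463985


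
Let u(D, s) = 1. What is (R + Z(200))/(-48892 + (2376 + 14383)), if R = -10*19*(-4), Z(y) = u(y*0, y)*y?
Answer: -320/10711 ≈ -0.029876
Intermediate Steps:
Z(y) = y (Z(y) = 1*y = y)
R = 760 (R = -190*(-4) = 760)
(R + Z(200))/(-48892 + (2376 + 14383)) = (760 + 200)/(-48892 + (2376 + 14383)) = 960/(-48892 + 16759) = 960/(-32133) = 960*(-1/32133) = -320/10711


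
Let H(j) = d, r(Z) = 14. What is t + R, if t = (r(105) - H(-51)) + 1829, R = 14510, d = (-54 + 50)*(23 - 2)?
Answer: 16437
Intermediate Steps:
d = -84 (d = -4*21 = -84)
H(j) = -84
t = 1927 (t = (14 - 1*(-84)) + 1829 = (14 + 84) + 1829 = 98 + 1829 = 1927)
t + R = 1927 + 14510 = 16437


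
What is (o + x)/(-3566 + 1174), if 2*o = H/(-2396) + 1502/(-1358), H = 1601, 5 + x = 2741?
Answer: -8899422773/7783013056 ≈ -1.1434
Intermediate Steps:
x = 2736 (x = -5 + 2741 = 2736)
o = -2886475/3253768 (o = (1601/(-2396) + 1502/(-1358))/2 = (1601*(-1/2396) + 1502*(-1/1358))/2 = (-1601/2396 - 751/679)/2 = (½)*(-2886475/1626884) = -2886475/3253768 ≈ -0.88712)
(o + x)/(-3566 + 1174) = (-2886475/3253768 + 2736)/(-3566 + 1174) = (8899422773/3253768)/(-2392) = (8899422773/3253768)*(-1/2392) = -8899422773/7783013056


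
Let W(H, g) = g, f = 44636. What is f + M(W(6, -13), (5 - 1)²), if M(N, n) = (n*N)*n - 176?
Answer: 41132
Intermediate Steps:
M(N, n) = -176 + N*n² (M(N, n) = (N*n)*n - 176 = N*n² - 176 = -176 + N*n²)
f + M(W(6, -13), (5 - 1)²) = 44636 + (-176 - 13*(5 - 1)⁴) = 44636 + (-176 - 13*(4²)²) = 44636 + (-176 - 13*16²) = 44636 + (-176 - 13*256) = 44636 + (-176 - 3328) = 44636 - 3504 = 41132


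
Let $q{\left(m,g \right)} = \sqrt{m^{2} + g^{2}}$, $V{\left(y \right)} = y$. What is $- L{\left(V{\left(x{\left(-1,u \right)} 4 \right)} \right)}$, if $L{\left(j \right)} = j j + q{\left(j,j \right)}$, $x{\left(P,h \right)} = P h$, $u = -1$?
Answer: $-16 - 4 \sqrt{2} \approx -21.657$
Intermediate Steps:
$q{\left(m,g \right)} = \sqrt{g^{2} + m^{2}}$
$L{\left(j \right)} = j^{2} + \sqrt{2} \sqrt{j^{2}}$ ($L{\left(j \right)} = j j + \sqrt{j^{2} + j^{2}} = j^{2} + \sqrt{2 j^{2}} = j^{2} + \sqrt{2} \sqrt{j^{2}}$)
$- L{\left(V{\left(x{\left(-1,u \right)} 4 \right)} \right)} = - (\left(\left(-1\right) \left(-1\right) 4\right)^{2} + \sqrt{2} \sqrt{\left(\left(-1\right) \left(-1\right) 4\right)^{2}}) = - (\left(1 \cdot 4\right)^{2} + \sqrt{2} \sqrt{\left(1 \cdot 4\right)^{2}}) = - (4^{2} + \sqrt{2} \sqrt{4^{2}}) = - (16 + \sqrt{2} \sqrt{16}) = - (16 + \sqrt{2} \cdot 4) = - (16 + 4 \sqrt{2}) = -16 - 4 \sqrt{2}$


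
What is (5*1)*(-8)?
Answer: -40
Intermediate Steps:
(5*1)*(-8) = 5*(-8) = -40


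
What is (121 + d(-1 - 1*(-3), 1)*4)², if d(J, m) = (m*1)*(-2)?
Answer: 12769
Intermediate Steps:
d(J, m) = -2*m (d(J, m) = m*(-2) = -2*m)
(121 + d(-1 - 1*(-3), 1)*4)² = (121 - 2*1*4)² = (121 - 2*4)² = (121 - 8)² = 113² = 12769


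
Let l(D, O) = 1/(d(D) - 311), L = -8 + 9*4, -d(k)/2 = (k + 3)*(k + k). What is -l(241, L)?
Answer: 1/235527 ≈ 4.2458e-6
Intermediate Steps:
d(k) = -4*k*(3 + k) (d(k) = -2*(k + 3)*(k + k) = -2*(3 + k)*2*k = -4*k*(3 + k))
L = 28 (L = -8 + 36 = 28)
l(D, O) = 1/(-311 - 4*D*(3 + D)) (l(D, O) = 1/(-4*D*(3 + D) - 311) = 1/(-311 - 4*D*(3 + D)))
-l(241, L) = -(-1)/(311 + 4*241*(3 + 241)) = -(-1)/(311 + 4*241*244) = -(-1)/(311 + 235216) = -(-1)/235527 = -1*(-1/235527) = 1/235527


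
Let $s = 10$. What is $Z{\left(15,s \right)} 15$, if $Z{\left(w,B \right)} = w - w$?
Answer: $0$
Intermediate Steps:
$Z{\left(w,B \right)} = 0$
$Z{\left(15,s \right)} 15 = 0 \cdot 15 = 0$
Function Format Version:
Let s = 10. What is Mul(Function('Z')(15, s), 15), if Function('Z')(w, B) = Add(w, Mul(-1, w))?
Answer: 0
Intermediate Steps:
Function('Z')(w, B) = 0
Mul(Function('Z')(15, s), 15) = Mul(0, 15) = 0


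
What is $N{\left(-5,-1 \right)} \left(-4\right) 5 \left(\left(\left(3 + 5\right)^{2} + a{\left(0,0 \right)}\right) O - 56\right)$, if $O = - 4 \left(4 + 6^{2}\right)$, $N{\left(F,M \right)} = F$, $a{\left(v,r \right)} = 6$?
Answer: $-1125600$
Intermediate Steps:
$O = -160$ ($O = - 4 \left(4 + 36\right) = \left(-4\right) 40 = -160$)
$N{\left(-5,-1 \right)} \left(-4\right) 5 \left(\left(\left(3 + 5\right)^{2} + a{\left(0,0 \right)}\right) O - 56\right) = \left(-5\right) \left(-4\right) 5 \left(\left(\left(3 + 5\right)^{2} + 6\right) \left(-160\right) - 56\right) = 20 \cdot 5 \left(\left(8^{2} + 6\right) \left(-160\right) - 56\right) = 100 \left(\left(64 + 6\right) \left(-160\right) - 56\right) = 100 \left(70 \left(-160\right) - 56\right) = 100 \left(-11200 - 56\right) = 100 \left(-11256\right) = -1125600$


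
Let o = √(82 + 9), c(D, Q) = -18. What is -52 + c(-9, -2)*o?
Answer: -52 - 18*√91 ≈ -223.71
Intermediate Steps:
o = √91 ≈ 9.5394
-52 + c(-9, -2)*o = -52 - 18*√91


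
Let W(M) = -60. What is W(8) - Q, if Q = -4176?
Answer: 4116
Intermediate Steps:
W(8) - Q = -60 - 1*(-4176) = -60 + 4176 = 4116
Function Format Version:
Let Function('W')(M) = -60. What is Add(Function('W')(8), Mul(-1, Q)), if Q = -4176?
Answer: 4116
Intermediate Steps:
Add(Function('W')(8), Mul(-1, Q)) = Add(-60, Mul(-1, -4176)) = Add(-60, 4176) = 4116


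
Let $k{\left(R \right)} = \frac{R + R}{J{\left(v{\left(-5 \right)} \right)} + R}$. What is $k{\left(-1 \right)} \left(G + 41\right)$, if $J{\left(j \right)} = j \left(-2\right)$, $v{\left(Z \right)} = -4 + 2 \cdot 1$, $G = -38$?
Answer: $-2$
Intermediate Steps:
$v{\left(Z \right)} = -2$ ($v{\left(Z \right)} = -4 + 2 = -2$)
$J{\left(j \right)} = - 2 j$
$k{\left(R \right)} = \frac{2 R}{4 + R}$ ($k{\left(R \right)} = \frac{R + R}{\left(-2\right) \left(-2\right) + R} = \frac{2 R}{4 + R}$)
$k{\left(-1 \right)} \left(G + 41\right) = 2 \left(-1\right) \frac{1}{4 - 1} \left(-38 + 41\right) = 2 \left(-1\right) \frac{1}{3} \cdot 3 = \left(- \frac{2}{3}\right) 3 = -2$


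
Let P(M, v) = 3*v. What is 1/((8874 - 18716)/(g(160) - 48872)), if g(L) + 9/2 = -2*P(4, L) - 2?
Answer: 99677/19684 ≈ 5.0639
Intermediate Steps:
g(L) = -13/2 - 6*L (g(L) = -9/2 + (-6*L - 2) = -9/2 + (-2 - 6*L) = -13/2 - 6*L)
1/((8874 - 18716)/(g(160) - 48872)) = 1/((8874 - 18716)/((-13/2 - 6*160) - 48872)) = 1/(-9842/((-13/2 - 960) - 48872)) = 1/(-9842/(-1933/2 - 48872)) = 1/(-9842/(-99677/2)) = 1/(-9842*(-2/99677)) = 1/(19684/99677) = 99677/19684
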